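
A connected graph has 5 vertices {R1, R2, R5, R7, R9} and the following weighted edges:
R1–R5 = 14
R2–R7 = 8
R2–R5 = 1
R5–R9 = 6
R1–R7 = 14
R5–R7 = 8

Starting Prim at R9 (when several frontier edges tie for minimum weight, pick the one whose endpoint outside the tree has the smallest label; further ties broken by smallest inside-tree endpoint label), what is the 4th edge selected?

R1-R5

Prim's algorithm from R9:
Step 1: frontier [R5–R9 6] → take R5–R9 (6); add R5.
Step 2: frontier [R2–R5 1, R5–R7 8, R1–R5 14] → take R2–R5 (1); add R2.
Step 3: frontier [R2–R7 8, R5–R7 8, R1–R5 14] → take R2–R7 (8); add R7.
Step 4: frontier [R1–R5 14, R1–R7 14] → take R1–R5 (14); add R1.
The 4th edge added is R1–R5.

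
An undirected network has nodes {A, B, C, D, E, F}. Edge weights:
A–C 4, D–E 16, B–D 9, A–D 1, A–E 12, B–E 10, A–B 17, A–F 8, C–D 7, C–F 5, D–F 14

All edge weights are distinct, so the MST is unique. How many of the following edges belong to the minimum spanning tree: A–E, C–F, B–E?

Sort edges by weight, then run Kruskal:
A–D (1): add. Components now {A,D} {B} {C} {E} {F}
A–C (4): add. Components now {A,C,D} {B} {E} {F}
C–F (5): add. Components now {A,C,D,F} {B} {E}
C–D (7): skip — C and D already connected.
A–F (8): skip — A and F already connected.
B–D (9): add. Components now {A,B,C,D,F} {E}
B–E (10): add. Components now {A,B,C,D,E,F}
MST edge set: {A–D, A–C, C–F, B–D, B–E}.
Of the listed edges, {C–F, B–E} are in the MST → 2.

2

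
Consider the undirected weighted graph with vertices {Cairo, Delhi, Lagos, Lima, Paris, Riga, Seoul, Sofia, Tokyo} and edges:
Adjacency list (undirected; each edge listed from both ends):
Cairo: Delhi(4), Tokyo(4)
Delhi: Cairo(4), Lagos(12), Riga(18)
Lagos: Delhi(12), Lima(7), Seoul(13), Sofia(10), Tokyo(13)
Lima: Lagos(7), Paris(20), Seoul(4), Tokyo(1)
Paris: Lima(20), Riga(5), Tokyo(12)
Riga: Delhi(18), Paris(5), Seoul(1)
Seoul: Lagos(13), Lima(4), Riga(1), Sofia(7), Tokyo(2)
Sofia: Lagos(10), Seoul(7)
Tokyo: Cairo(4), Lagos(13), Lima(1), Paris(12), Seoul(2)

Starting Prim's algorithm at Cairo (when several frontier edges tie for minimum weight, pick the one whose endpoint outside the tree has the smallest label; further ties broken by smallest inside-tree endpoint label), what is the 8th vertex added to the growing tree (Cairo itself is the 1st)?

Grow the tree from Cairo using Prim:
Step 1: cheapest edge leaving the tree is Cairo—Delhi (4); add Delhi.
Step 2: cheapest edge leaving the tree is Cairo—Tokyo (4); add Tokyo.
Step 3: cheapest edge leaving the tree is Lima—Tokyo (1); add Lima.
Step 4: cheapest edge leaving the tree is Seoul—Tokyo (2); add Seoul.
Step 5: cheapest edge leaving the tree is Riga—Seoul (1); add Riga.
Step 6: cheapest edge leaving the tree is Paris—Riga (5); add Paris.
Step 7: cheapest edge leaving the tree is Lagos—Lima (7); add Lagos.
Step 8: cheapest edge leaving the tree is Seoul—Sofia (7); add Sofia.
Vertex order: Cairo, Delhi, Tokyo, Lima, Seoul, Riga, Paris, Lagos, Sofia. The 8th vertex is Lagos.

Lagos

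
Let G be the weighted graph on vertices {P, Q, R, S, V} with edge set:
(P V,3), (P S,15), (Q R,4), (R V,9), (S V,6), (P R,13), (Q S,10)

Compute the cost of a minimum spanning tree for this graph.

22

Prim's algorithm from V:
Step 1: cheapest edge leaving the tree is P V (3); add P.
Step 2: cheapest edge leaving the tree is S V (6); add S.
Step 3: cheapest edge leaving the tree is R V (9); add R.
Step 4: cheapest edge leaving the tree is Q R (4); add Q.
MST edges: P V, S V, R V, Q R; total weight 3+6+9+4 = 22.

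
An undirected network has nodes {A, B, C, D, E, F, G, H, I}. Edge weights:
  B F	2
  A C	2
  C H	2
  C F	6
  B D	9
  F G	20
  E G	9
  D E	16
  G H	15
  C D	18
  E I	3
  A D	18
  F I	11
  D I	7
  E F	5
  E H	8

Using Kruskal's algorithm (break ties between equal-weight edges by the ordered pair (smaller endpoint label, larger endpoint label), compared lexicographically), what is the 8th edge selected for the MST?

Kruskal's algorithm — process edges by increasing weight (ties by edge label):
A C (2): add — endpoints in different components.
B F (2): add — endpoints in different components.
C H (2): add — endpoints in different components.
E I (3): add — endpoints in different components.
E F (5): add — endpoints in different components.
C F (6): add — endpoints in different components.
D I (7): add — endpoints in different components.
E H (8): skip — E and H already connected.
B D (9): skip — B and D already connected.
E G (9): add — endpoints in different components.
The 8th edge added is E G.

E-G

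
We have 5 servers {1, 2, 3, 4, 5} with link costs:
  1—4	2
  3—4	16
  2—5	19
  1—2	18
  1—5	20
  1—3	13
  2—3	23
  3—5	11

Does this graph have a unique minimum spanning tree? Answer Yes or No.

Sort edges by weight, then run Kruskal:
1—4 (2): add. Components now {1,4} {2} {3} {5}
3—5 (11): add. Components now {1,4} {2} {3,5}
1—3 (13): add. Components now {1,3,4,5} {2}
3—4 (16): skip — 3 and 4 already connected.
1—2 (18): add. Components now {1,2,3,4,5}
Every non-tree edge has weight strictly greater than the heaviest edge on the tree path between its endpoints, so the MST is unique.

Yes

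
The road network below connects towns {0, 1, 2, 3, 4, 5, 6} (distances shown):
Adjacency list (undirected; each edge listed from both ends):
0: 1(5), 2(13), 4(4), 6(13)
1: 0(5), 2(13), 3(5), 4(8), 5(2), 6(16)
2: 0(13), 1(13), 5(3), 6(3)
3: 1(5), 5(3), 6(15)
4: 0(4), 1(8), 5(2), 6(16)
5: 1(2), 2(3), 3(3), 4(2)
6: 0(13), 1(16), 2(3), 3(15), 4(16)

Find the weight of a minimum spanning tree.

Prim, starting at 2.
Step 1: cheapest edge leaving the tree is 2-5 (3); add 5.
Step 2: cheapest edge leaving the tree is 1-5 (2); add 1.
Step 3: cheapest edge leaving the tree is 4-5 (2); add 4.
Step 4: cheapest edge leaving the tree is 3-5 (3); add 3.
Step 5: cheapest edge leaving the tree is 2-6 (3); add 6.
Step 6: cheapest edge leaving the tree is 0-4 (4); add 0.
MST edges: 2-5, 1-5, 4-5, 3-5, 2-6, 0-4; total weight 3+2+2+3+3+4 = 17.

17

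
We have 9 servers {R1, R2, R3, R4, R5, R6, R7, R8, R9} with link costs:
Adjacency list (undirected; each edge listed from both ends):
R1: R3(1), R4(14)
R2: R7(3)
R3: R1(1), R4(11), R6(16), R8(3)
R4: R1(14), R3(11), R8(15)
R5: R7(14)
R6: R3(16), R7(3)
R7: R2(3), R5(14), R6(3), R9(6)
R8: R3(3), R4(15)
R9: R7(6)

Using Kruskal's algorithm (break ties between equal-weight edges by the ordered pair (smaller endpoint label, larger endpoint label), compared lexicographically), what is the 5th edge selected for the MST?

Kruskal: consider edges lightest-first.
R1–R3 (1): add — endpoints in different components.
R2–R7 (3): add — endpoints in different components.
R3–R8 (3): add — endpoints in different components.
R6–R7 (3): add — endpoints in different components.
R7–R9 (6): add — endpoints in different components.
R3–R4 (11): add — endpoints in different components.
R1–R4 (14): skip — R1 and R4 already connected.
R5–R7 (14): add — endpoints in different components.
R4–R8 (15): skip — R4 and R8 already connected.
R3–R6 (16): add — endpoints in different components.
The 5th edge added is R7–R9.

R7-R9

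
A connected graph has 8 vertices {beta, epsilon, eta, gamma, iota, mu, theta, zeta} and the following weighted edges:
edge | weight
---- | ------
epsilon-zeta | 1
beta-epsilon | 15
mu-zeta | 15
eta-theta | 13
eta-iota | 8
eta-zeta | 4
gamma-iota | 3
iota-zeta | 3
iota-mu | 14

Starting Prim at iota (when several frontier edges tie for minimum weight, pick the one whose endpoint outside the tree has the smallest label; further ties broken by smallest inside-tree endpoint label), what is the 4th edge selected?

Prim's algorithm from iota:
Step 1: frontier [gamma-iota 3, iota-zeta 3, eta-iota 8, iota-mu 14] → take gamma-iota (3); add gamma.
Step 2: frontier [iota-zeta 3, eta-iota 8, iota-mu 14] → take iota-zeta (3); add zeta.
Step 3: frontier [eta-iota 8, iota-mu 14, epsilon-zeta 1, eta-zeta 4, mu-zeta 15] → take epsilon-zeta (1); add epsilon.
Step 4: frontier [beta-epsilon 15, eta-iota 8, iota-mu 14, eta-zeta 4, mu-zeta 15] → take eta-zeta (4); add eta.
Step 5: frontier [beta-epsilon 15, eta-theta 13, iota-mu 14, mu-zeta 15] → take eta-theta (13); add theta.
Step 6: frontier [beta-epsilon 15, iota-mu 14, mu-zeta 15] → take iota-mu (14); add mu.
Step 7: frontier [beta-epsilon 15] → take beta-epsilon (15); add beta.
The 4th edge added is eta-zeta.

eta-zeta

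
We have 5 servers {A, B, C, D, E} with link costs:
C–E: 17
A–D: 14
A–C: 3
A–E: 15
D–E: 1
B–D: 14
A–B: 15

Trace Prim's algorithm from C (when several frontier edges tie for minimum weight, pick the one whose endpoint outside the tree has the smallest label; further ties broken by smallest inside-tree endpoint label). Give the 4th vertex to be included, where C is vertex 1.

Prim's algorithm from C:
Step 1: frontier [A–C 3, C–E 17] → take A–C (3); add A.
Step 2: frontier [A–D 14, A–B 15, A–E 15, C–E 17] → take A–D (14); add D.
Step 3: frontier [A–B 15, A–E 15, C–E 17, D–E 1, B–D 14] → take D–E (1); add E.
Step 4: frontier [A–B 15, B–D 14] → take B–D (14); add B.
Vertex order: C, A, D, E, B. The 4th vertex is E.

E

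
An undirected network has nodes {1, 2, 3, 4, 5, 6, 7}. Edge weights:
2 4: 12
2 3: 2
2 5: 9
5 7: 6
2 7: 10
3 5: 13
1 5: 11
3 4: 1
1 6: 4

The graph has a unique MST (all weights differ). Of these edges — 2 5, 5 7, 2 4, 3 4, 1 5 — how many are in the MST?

4

Kruskal: consider edges lightest-first.
3 4 (1): add. Components now {1} {2} {3,4} {5} {6} {7}
2 3 (2): add. Components now {1} {2,3,4} {5} {6} {7}
1 6 (4): add. Components now {1,6} {2,3,4} {5} {7}
5 7 (6): add. Components now {1,6} {2,3,4} {5,7}
2 5 (9): add. Components now {1,6} {2,3,4,5,7}
2 7 (10): skip — 2 and 7 already connected.
1 5 (11): add. Components now {1,2,3,4,5,6,7}
MST edge set: {3 4, 2 3, 1 6, 5 7, 2 5, 1 5}.
Of the listed edges, {2 5, 5 7, 3 4, 1 5} are in the MST → 4.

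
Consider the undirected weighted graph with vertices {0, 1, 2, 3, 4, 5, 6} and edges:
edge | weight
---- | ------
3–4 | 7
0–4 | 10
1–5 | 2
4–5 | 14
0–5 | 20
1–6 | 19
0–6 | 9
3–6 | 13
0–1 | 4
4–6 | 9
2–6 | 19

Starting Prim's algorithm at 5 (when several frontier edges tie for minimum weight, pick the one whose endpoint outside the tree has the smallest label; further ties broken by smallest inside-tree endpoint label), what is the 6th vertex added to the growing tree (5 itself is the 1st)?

3

Prim's algorithm from 5:
Step 1: frontier [1–5 2, 4–5 14, 0–5 20] → take 1–5 (2); add 1.
Step 2: frontier [0–1 4, 1–6 19, 4–5 14, 0–5 20] → take 0–1 (4); add 0.
Step 3: frontier [0–6 9, 0–4 10, 1–6 19, 4–5 14] → take 0–6 (9); add 6.
Step 4: frontier [0–4 10, 4–5 14, 4–6 9, 3–6 13, 2–6 19] → take 4–6 (9); add 4.
Step 5: frontier [3–4 7, 3–6 13, 2–6 19] → take 3–4 (7); add 3.
Step 6: frontier [2–6 19] → take 2–6 (19); add 2.
Vertex order: 5, 1, 0, 6, 4, 3, 2. The 6th vertex is 3.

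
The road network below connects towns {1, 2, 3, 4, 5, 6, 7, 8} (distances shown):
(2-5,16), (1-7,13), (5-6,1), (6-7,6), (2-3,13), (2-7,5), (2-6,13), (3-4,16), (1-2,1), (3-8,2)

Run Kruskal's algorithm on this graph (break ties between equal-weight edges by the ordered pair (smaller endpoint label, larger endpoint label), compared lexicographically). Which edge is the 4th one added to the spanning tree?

2-7

Kruskal's algorithm — process edges by increasing weight (ties by edge label):
1-2 (1): add — endpoints in different components.
5-6 (1): add — endpoints in different components.
3-8 (2): add — endpoints in different components.
2-7 (5): add — endpoints in different components.
6-7 (6): add — endpoints in different components.
1-7 (13): skip — 1 and 7 already connected.
2-3 (13): add — endpoints in different components.
2-6 (13): skip — 2 and 6 already connected.
2-5 (16): skip — 2 and 5 already connected.
3-4 (16): add — endpoints in different components.
The 4th edge added is 2-7.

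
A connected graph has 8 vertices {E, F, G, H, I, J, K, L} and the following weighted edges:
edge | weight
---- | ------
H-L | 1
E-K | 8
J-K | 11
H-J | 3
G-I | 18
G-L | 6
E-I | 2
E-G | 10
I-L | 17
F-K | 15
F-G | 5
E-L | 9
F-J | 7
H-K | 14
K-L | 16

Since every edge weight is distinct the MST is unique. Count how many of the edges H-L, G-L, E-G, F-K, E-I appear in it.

Sort edges by weight, then run Kruskal:
H-L (1): add — endpoints in different components.
E-I (2): add — endpoints in different components.
H-J (3): add — endpoints in different components.
F-G (5): add — endpoints in different components.
G-L (6): add — endpoints in different components.
F-J (7): skip — F and J already connected.
E-K (8): add — endpoints in different components.
E-L (9): add — endpoints in different components.
MST edge set: {H-L, E-I, H-J, F-G, G-L, E-K, E-L}.
Of the listed edges, {H-L, G-L, E-I} are in the MST → 3.

3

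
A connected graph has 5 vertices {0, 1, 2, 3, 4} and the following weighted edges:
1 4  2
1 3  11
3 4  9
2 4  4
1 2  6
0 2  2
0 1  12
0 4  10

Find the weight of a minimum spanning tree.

17

Prim, starting at 3.
Step 1: frontier [3 4 9, 1 3 11] → take 3 4 (9); add 4.
Step 2: frontier [1 3 11, 1 4 2, 2 4 4, 0 4 10] → take 1 4 (2); add 1.
Step 3: frontier [1 2 6, 0 1 12, 2 4 4, 0 4 10] → take 2 4 (4); add 2.
Step 4: frontier [0 1 12, 0 2 2, 0 4 10] → take 0 2 (2); add 0.
MST edges: 3 4, 1 4, 2 4, 0 2; total weight 9+2+4+2 = 17.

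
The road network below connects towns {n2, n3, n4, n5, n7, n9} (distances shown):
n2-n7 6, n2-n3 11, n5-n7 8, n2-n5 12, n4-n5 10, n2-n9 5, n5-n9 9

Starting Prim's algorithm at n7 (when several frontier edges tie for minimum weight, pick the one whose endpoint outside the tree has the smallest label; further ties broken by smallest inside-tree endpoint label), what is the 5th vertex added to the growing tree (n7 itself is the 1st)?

n4

Prim's algorithm from n7:
Step 1: cheapest edge leaving the tree is n2-n7 (6); add n2.
Step 2: cheapest edge leaving the tree is n2-n9 (5); add n9.
Step 3: cheapest edge leaving the tree is n5-n7 (8); add n5.
Step 4: cheapest edge leaving the tree is n4-n5 (10); add n4.
Step 5: cheapest edge leaving the tree is n2-n3 (11); add n3.
Vertex order: n7, n2, n9, n5, n4, n3. The 5th vertex is n4.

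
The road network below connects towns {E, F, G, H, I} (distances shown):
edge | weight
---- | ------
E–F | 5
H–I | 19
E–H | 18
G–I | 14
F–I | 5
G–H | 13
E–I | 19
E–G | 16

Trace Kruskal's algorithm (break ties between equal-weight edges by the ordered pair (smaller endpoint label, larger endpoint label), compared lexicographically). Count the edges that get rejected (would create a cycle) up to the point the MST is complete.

0

Kruskal: consider edges lightest-first.
E–F (5): add — endpoints in different components.
F–I (5): add — endpoints in different components.
G–H (13): add — endpoints in different components.
G–I (14): add — endpoints in different components.
Edges rejected before the tree was complete: 0.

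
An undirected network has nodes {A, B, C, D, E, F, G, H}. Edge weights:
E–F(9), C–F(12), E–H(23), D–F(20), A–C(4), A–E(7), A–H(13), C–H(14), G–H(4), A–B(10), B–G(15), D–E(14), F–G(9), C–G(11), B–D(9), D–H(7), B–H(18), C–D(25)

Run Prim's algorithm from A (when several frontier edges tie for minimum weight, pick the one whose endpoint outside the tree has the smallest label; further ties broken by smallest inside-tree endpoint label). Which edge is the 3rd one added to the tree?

Prim's algorithm from A:
Step 1: cheapest edge leaving the tree is A–C (4); add C.
Step 2: cheapest edge leaving the tree is A–E (7); add E.
Step 3: cheapest edge leaving the tree is E–F (9); add F.
Step 4: cheapest edge leaving the tree is F–G (9); add G.
Step 5: cheapest edge leaving the tree is G–H (4); add H.
Step 6: cheapest edge leaving the tree is D–H (7); add D.
Step 7: cheapest edge leaving the tree is B–D (9); add B.
The 3rd edge added is E–F.

E-F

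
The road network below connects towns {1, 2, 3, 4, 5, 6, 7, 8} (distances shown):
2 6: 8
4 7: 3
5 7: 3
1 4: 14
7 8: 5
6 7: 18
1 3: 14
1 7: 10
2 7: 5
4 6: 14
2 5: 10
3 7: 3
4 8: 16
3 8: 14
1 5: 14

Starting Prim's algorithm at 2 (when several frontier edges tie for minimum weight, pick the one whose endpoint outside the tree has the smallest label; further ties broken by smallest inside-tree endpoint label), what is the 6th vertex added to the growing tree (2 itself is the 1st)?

Grow the tree from 2 using Prim:
Step 1: cheapest edge leaving the tree is 2 7 (5); add 7.
Step 2: cheapest edge leaving the tree is 3 7 (3); add 3.
Step 3: cheapest edge leaving the tree is 4 7 (3); add 4.
Step 4: cheapest edge leaving the tree is 5 7 (3); add 5.
Step 5: cheapest edge leaving the tree is 7 8 (5); add 8.
Step 6: cheapest edge leaving the tree is 2 6 (8); add 6.
Step 7: cheapest edge leaving the tree is 1 7 (10); add 1.
Vertex order: 2, 7, 3, 4, 5, 8, 6, 1. The 6th vertex is 8.

8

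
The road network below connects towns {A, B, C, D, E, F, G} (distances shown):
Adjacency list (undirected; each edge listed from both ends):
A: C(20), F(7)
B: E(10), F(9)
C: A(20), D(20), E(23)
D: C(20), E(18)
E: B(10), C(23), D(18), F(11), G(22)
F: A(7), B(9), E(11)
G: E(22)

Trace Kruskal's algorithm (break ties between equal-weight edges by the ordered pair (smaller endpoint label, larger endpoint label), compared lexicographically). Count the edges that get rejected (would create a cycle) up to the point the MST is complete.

2

Kruskal: consider edges lightest-first.
A F (7): add. Components now {A,F} {B} {C} {D} {E} {G}
B F (9): add. Components now {A,B,F} {C} {D} {E} {G}
B E (10): add. Components now {A,B,E,F} {C} {D} {G}
E F (11): skip — E and F already connected.
D E (18): add. Components now {A,B,D,E,F} {C} {G}
A C (20): add. Components now {A,B,C,D,E,F} {G}
C D (20): skip — C and D already connected.
E G (22): add. Components now {A,B,C,D,E,F,G}
Edges rejected before the tree was complete: 2.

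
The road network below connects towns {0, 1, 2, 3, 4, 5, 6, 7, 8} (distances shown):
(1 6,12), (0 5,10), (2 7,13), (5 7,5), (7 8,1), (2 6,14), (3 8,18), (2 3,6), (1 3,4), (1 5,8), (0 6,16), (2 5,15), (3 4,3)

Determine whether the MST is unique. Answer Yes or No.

Kruskal: consider edges lightest-first.
7 8 (1): add — endpoints in different components.
3 4 (3): add — endpoints in different components.
1 3 (4): add — endpoints in different components.
5 7 (5): add — endpoints in different components.
2 3 (6): add — endpoints in different components.
1 5 (8): add — endpoints in different components.
0 5 (10): add — endpoints in different components.
1 6 (12): add — endpoints in different components.
Every non-tree edge has weight strictly greater than the heaviest edge on the tree path between its endpoints, so the MST is unique.

Yes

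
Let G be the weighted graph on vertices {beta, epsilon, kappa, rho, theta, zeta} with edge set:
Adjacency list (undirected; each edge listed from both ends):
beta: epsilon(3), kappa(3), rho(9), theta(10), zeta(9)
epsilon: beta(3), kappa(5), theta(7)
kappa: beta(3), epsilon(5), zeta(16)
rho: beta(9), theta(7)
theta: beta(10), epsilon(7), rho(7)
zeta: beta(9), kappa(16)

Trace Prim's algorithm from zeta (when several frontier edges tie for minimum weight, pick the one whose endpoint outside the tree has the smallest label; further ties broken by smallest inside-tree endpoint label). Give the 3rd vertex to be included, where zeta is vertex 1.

Prim, starting at zeta.
Step 1: frontier [beta–zeta 9, kappa–zeta 16] → take beta–zeta (9); add beta.
Step 2: frontier [beta–epsilon 3, beta–kappa 3, beta–rho 9, beta–theta 10, kappa–zeta 16] → take beta–epsilon (3); add epsilon.
Step 3: frontier [beta–kappa 3, beta–rho 9, beta–theta 10, epsilon–kappa 5, epsilon–theta 7, kappa–zeta 16] → take beta–kappa (3); add kappa.
Step 4: frontier [beta–rho 9, beta–theta 10, epsilon–theta 7] → take epsilon–theta (7); add theta.
Step 5: frontier [beta–rho 9, rho–theta 7] → take rho–theta (7); add rho.
Vertex order: zeta, beta, epsilon, kappa, theta, rho. The 3rd vertex is epsilon.

epsilon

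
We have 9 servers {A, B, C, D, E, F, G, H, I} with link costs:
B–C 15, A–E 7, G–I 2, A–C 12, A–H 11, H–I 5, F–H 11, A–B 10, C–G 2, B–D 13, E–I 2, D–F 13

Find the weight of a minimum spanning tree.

52

Prim, starting at D.
Step 1: cheapest edge leaving the tree is B–D (13); add B.
Step 2: cheapest edge leaving the tree is A–B (10); add A.
Step 3: cheapest edge leaving the tree is A–E (7); add E.
Step 4: cheapest edge leaving the tree is E–I (2); add I.
Step 5: cheapest edge leaving the tree is G–I (2); add G.
Step 6: cheapest edge leaving the tree is C–G (2); add C.
Step 7: cheapest edge leaving the tree is H–I (5); add H.
Step 8: cheapest edge leaving the tree is F–H (11); add F.
MST edges: B–D, A–B, A–E, E–I, G–I, C–G, H–I, F–H; total weight 13+10+7+2+2+2+5+11 = 52.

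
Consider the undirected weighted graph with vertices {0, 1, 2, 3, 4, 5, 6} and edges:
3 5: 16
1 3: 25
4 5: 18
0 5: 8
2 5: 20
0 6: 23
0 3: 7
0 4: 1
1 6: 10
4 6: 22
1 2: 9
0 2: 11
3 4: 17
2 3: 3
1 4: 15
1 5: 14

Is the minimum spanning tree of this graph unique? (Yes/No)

Yes

Sort edges by weight, then run Kruskal:
0 4 (1): add. Components now {0,4} {1} {2} {3} {5} {6}
2 3 (3): add. Components now {0,4} {1} {2,3} {5} {6}
0 3 (7): add. Components now {0,2,3,4} {1} {5} {6}
0 5 (8): add. Components now {0,2,3,4,5} {1} {6}
1 2 (9): add. Components now {0,1,2,3,4,5} {6}
1 6 (10): add. Components now {0,1,2,3,4,5,6}
Every non-tree edge has weight strictly greater than the heaviest edge on the tree path between its endpoints, so the MST is unique.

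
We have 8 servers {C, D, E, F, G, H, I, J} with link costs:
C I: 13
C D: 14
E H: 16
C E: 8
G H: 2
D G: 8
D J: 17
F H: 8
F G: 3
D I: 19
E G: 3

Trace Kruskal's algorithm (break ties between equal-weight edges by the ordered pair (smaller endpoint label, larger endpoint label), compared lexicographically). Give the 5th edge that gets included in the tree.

Sort edges by weight, then run Kruskal:
G H (2): add — endpoints in different components.
E G (3): add — endpoints in different components.
F G (3): add — endpoints in different components.
C E (8): add — endpoints in different components.
D G (8): add — endpoints in different components.
F H (8): skip — F and H already connected.
C I (13): add — endpoints in different components.
C D (14): skip — C and D already connected.
E H (16): skip — E and H already connected.
D J (17): add — endpoints in different components.
The 5th edge added is D G.

D-G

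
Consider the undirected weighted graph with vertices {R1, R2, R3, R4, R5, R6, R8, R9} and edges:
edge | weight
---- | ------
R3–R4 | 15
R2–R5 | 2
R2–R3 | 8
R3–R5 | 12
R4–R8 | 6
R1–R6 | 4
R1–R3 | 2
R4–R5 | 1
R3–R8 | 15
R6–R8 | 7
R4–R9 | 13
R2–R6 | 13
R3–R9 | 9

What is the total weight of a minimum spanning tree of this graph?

Sort edges by weight, then run Kruskal:
R4–R5 (1): add — endpoints in different components.
R1–R3 (2): add — endpoints in different components.
R2–R5 (2): add — endpoints in different components.
R1–R6 (4): add — endpoints in different components.
R4–R8 (6): add — endpoints in different components.
R6–R8 (7): add — endpoints in different components.
R2–R3 (8): skip — R3 and R2 already connected.
R3–R9 (9): add — endpoints in different components.
MST edges: R4–R5, R1–R3, R2–R5, R1–R6, R4–R8, R6–R8, R3–R9; total weight 1+2+2+4+6+7+9 = 31.

31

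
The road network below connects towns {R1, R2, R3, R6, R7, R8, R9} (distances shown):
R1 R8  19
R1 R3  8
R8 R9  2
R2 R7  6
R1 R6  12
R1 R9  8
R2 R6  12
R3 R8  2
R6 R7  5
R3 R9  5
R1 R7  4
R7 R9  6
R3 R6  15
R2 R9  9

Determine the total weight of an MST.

Kruskal: consider edges lightest-first.
R3 R8 (2): add — endpoints in different components.
R8 R9 (2): add — endpoints in different components.
R1 R7 (4): add — endpoints in different components.
R3 R9 (5): skip — R3 and R9 already connected.
R6 R7 (5): add — endpoints in different components.
R2 R7 (6): add — endpoints in different components.
R7 R9 (6): add — endpoints in different components.
MST edges: R3 R8, R8 R9, R1 R7, R6 R7, R2 R7, R7 R9; total weight 2+2+4+5+6+6 = 25.

25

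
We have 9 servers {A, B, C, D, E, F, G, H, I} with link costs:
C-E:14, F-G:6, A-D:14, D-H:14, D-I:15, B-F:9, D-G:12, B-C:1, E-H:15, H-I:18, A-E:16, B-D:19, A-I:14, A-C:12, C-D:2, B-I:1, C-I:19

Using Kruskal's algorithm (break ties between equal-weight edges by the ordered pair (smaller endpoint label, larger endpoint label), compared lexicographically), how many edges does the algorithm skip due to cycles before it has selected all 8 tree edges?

3

Kruskal's algorithm — process edges by increasing weight (ties by edge label):
B-C (1): add — endpoints in different components.
B-I (1): add — endpoints in different components.
C-D (2): add — endpoints in different components.
F-G (6): add — endpoints in different components.
B-F (9): add — endpoints in different components.
A-C (12): add — endpoints in different components.
D-G (12): skip — D and G already connected.
A-D (14): skip — A and D already connected.
A-I (14): skip — A and I already connected.
C-E (14): add — endpoints in different components.
D-H (14): add — endpoints in different components.
Edges rejected before the tree was complete: 3.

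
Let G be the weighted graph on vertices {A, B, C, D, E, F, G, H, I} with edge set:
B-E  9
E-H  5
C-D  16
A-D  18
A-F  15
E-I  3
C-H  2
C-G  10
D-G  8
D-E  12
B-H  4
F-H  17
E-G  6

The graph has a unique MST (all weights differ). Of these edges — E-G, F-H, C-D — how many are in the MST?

2

Sort edges by weight, then run Kruskal:
C-H (2): add — endpoints in different components.
E-I (3): add — endpoints in different components.
B-H (4): add — endpoints in different components.
E-H (5): add — endpoints in different components.
E-G (6): add — endpoints in different components.
D-G (8): add — endpoints in different components.
B-E (9): skip — B and E already connected.
C-G (10): skip — C and G already connected.
D-E (12): skip — D and E already connected.
A-F (15): add — endpoints in different components.
C-D (16): skip — C and D already connected.
F-H (17): add — endpoints in different components.
MST edge set: {C-H, E-I, B-H, E-H, E-G, D-G, A-F, F-H}.
Of the listed edges, {E-G, F-H} are in the MST → 2.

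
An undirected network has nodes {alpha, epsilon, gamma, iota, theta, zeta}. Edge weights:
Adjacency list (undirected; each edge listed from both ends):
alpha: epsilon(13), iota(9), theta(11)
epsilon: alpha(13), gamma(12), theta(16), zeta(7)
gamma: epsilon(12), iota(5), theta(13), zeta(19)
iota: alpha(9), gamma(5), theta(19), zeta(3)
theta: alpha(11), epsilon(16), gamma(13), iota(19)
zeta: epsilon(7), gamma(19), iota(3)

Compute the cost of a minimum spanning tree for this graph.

Prim's algorithm from epsilon:
Step 1: frontier [epsilon–zeta 7, epsilon–gamma 12, alpha–epsilon 13, epsilon–theta 16] → take epsilon–zeta (7); add zeta.
Step 2: frontier [epsilon–gamma 12, alpha–epsilon 13, epsilon–theta 16, iota–zeta 3, gamma–zeta 19] → take iota–zeta (3); add iota.
Step 3: frontier [epsilon–gamma 12, alpha–epsilon 13, epsilon–theta 16, gamma–iota 5, alpha–iota 9, iota–theta 19, gamma–zeta 19] → take gamma–iota (5); add gamma.
Step 4: frontier [alpha–epsilon 13, epsilon–theta 16, gamma–theta 13, alpha–iota 9, iota–theta 19] → take alpha–iota (9); add alpha.
Step 5: frontier [alpha–theta 11, epsilon–theta 16, gamma–theta 13, iota–theta 19] → take alpha–theta (11); add theta.
MST edges: epsilon–zeta, iota–zeta, gamma–iota, alpha–iota, alpha–theta; total weight 7+3+5+9+11 = 35.

35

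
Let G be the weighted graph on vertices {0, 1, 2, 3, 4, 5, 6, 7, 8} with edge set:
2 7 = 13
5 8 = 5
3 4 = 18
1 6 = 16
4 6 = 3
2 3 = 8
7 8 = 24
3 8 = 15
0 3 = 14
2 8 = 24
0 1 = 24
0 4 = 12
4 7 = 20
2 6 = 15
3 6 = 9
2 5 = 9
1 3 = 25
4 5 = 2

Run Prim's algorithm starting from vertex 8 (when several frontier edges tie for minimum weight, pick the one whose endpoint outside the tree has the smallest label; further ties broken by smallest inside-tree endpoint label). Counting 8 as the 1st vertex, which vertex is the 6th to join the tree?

Prim's algorithm from 8:
Step 1: cheapest edge leaving the tree is 5 8 (5); add 5.
Step 2: cheapest edge leaving the tree is 4 5 (2); add 4.
Step 3: cheapest edge leaving the tree is 4 6 (3); add 6.
Step 4: cheapest edge leaving the tree is 2 5 (9); add 2.
Step 5: cheapest edge leaving the tree is 2 3 (8); add 3.
Step 6: cheapest edge leaving the tree is 0 4 (12); add 0.
Step 7: cheapest edge leaving the tree is 2 7 (13); add 7.
Step 8: cheapest edge leaving the tree is 1 6 (16); add 1.
Vertex order: 8, 5, 4, 6, 2, 3, 0, 7, 1. The 6th vertex is 3.

3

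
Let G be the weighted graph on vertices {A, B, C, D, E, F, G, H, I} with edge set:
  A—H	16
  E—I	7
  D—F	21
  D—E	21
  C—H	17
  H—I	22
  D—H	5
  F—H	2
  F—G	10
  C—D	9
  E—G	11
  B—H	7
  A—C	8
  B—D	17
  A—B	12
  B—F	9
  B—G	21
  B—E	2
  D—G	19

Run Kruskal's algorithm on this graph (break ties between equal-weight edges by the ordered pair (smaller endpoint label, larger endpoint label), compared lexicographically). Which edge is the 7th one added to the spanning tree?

Kruskal: consider edges lightest-first.
B—E (2): add — endpoints in different components.
F—H (2): add — endpoints in different components.
D—H (5): add — endpoints in different components.
B—H (7): add — endpoints in different components.
E—I (7): add — endpoints in different components.
A—C (8): add — endpoints in different components.
B—F (9): skip — B and F already connected.
C—D (9): add — endpoints in different components.
F—G (10): add — endpoints in different components.
The 7th edge added is C—D.

C-D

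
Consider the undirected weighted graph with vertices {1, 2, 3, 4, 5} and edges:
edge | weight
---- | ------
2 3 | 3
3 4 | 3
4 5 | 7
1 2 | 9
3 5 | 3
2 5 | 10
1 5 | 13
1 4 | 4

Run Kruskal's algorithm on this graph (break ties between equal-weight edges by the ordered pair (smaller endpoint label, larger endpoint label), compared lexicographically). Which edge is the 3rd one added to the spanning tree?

Kruskal's algorithm — process edges by increasing weight (ties by edge label):
2 3 (3): add. Components now {1} {2,3} {4} {5}
3 4 (3): add. Components now {1} {2,3,4} {5}
3 5 (3): add. Components now {1} {2,3,4,5}
1 4 (4): add. Components now {1,2,3,4,5}
The 3rd edge added is 3 5.

3-5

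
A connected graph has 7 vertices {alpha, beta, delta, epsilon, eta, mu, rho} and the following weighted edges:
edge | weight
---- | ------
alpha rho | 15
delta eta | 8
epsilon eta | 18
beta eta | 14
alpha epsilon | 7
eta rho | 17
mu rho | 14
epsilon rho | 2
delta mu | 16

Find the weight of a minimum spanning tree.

Prim, starting at epsilon.
Step 1: frontier [epsilon rho 2, alpha epsilon 7, epsilon eta 18] → take epsilon rho (2); add rho.
Step 2: frontier [alpha epsilon 7, epsilon eta 18, mu rho 14, alpha rho 15, eta rho 17] → take alpha epsilon (7); add alpha.
Step 3: frontier [epsilon eta 18, mu rho 14, eta rho 17] → take mu rho (14); add mu.
Step 4: frontier [epsilon eta 18, delta mu 16, eta rho 17] → take delta mu (16); add delta.
Step 5: frontier [delta eta 8, epsilon eta 18, eta rho 17] → take delta eta (8); add eta.
Step 6: frontier [beta eta 14] → take beta eta (14); add beta.
MST edges: epsilon rho, alpha epsilon, mu rho, delta mu, delta eta, beta eta; total weight 2+7+14+16+8+14 = 61.

61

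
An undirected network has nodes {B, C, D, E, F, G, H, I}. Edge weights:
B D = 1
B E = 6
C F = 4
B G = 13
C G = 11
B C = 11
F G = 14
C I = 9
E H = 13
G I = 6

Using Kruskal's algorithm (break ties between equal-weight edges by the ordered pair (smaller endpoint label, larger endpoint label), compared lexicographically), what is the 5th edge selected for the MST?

C-I

Sort edges by weight, then run Kruskal:
B D (1): add — endpoints in different components.
C F (4): add — endpoints in different components.
B E (6): add — endpoints in different components.
G I (6): add — endpoints in different components.
C I (9): add — endpoints in different components.
B C (11): add — endpoints in different components.
C G (11): skip — C and G already connected.
B G (13): skip — B and G already connected.
E H (13): add — endpoints in different components.
The 5th edge added is C I.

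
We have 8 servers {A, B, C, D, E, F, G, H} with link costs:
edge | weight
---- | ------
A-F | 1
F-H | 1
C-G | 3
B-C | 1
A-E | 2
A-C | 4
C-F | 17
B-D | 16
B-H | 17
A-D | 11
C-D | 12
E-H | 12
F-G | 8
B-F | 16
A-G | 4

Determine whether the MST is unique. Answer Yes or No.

No

Kruskal: consider edges lightest-first.
A-F (1): add — endpoints in different components.
B-C (1): add — endpoints in different components.
F-H (1): add — endpoints in different components.
A-E (2): add — endpoints in different components.
C-G (3): add — endpoints in different components.
A-C (4): add — endpoints in different components.
A-G (4): skip — A and G already connected.
F-G (8): skip — F and G already connected.
A-D (11): add — endpoints in different components.
Non-tree edge A-G has weight 4, equal to the heaviest edge on its tree cycle — swapping gives another MST of the same weight. Not unique.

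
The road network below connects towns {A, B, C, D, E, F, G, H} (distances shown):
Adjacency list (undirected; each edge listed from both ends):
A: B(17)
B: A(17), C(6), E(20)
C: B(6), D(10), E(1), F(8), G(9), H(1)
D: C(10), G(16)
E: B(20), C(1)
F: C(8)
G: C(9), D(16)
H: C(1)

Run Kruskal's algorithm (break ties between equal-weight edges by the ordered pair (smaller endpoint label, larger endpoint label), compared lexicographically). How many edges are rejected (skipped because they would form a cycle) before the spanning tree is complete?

Sort edges by weight, then run Kruskal:
C E (1): add — endpoints in different components.
C H (1): add — endpoints in different components.
B C (6): add — endpoints in different components.
C F (8): add — endpoints in different components.
C G (9): add — endpoints in different components.
C D (10): add — endpoints in different components.
D G (16): skip — D and G already connected.
A B (17): add — endpoints in different components.
Edges rejected before the tree was complete: 1.

1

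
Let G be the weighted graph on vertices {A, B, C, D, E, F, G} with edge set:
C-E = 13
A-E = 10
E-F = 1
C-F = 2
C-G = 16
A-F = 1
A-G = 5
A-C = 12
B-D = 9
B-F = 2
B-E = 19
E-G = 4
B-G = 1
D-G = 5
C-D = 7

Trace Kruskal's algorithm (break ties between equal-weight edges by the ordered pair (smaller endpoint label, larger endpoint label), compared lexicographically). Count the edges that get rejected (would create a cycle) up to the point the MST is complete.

Kruskal: consider edges lightest-first.
A-F (1): add. Components now {A,F} {B} {C} {D} {E} {G}
B-G (1): add. Components now {A,F} {B,G} {C} {D} {E}
E-F (1): add. Components now {A,E,F} {B,G} {C} {D}
B-F (2): add. Components now {A,B,E,F,G} {C} {D}
C-F (2): add. Components now {A,B,C,E,F,G} {D}
E-G (4): skip — E and G already connected.
A-G (5): skip — A and G already connected.
D-G (5): add. Components now {A,B,C,D,E,F,G}
Edges rejected before the tree was complete: 2.

2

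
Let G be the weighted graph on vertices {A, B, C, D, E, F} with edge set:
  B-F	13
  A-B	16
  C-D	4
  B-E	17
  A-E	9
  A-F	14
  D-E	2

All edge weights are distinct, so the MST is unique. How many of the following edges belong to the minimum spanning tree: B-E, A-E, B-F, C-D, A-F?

4

Kruskal: consider edges lightest-first.
D-E (2): add — endpoints in different components.
C-D (4): add — endpoints in different components.
A-E (9): add — endpoints in different components.
B-F (13): add — endpoints in different components.
A-F (14): add — endpoints in different components.
MST edge set: {D-E, C-D, A-E, B-F, A-F}.
Of the listed edges, {A-E, B-F, C-D, A-F} are in the MST → 4.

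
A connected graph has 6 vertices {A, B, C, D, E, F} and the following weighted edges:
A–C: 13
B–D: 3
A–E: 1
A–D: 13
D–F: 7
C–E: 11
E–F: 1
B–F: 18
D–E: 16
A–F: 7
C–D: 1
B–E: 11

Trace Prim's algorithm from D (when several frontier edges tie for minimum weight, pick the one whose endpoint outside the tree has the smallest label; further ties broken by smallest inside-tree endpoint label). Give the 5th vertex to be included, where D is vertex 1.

E

Grow the tree from D using Prim:
Step 1: cheapest edge leaving the tree is C–D (1); add C.
Step 2: cheapest edge leaving the tree is B–D (3); add B.
Step 3: cheapest edge leaving the tree is D–F (7); add F.
Step 4: cheapest edge leaving the tree is E–F (1); add E.
Step 5: cheapest edge leaving the tree is A–E (1); add A.
Vertex order: D, C, B, F, E, A. The 5th vertex is E.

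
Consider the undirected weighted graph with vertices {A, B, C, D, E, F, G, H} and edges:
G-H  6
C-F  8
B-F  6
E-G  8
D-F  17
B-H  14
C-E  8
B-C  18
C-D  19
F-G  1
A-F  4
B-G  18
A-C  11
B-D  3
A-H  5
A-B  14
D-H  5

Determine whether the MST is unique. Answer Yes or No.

Sort edges by weight, then run Kruskal:
F-G (1): add — endpoints in different components.
B-D (3): add — endpoints in different components.
A-F (4): add — endpoints in different components.
A-H (5): add — endpoints in different components.
D-H (5): add — endpoints in different components.
B-F (6): skip — B and F already connected.
G-H (6): skip — G and H already connected.
C-E (8): add — endpoints in different components.
C-F (8): add — endpoints in different components.
Non-tree edge E-G has weight 8, equal to the heaviest edge on its tree cycle — swapping gives another MST of the same weight. Not unique.

No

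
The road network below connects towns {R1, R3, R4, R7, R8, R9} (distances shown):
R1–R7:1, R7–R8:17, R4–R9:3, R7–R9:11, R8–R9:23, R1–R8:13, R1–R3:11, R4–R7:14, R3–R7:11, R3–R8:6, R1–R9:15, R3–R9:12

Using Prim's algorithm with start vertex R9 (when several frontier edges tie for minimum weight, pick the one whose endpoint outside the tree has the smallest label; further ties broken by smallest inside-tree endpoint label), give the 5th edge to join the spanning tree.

Grow the tree from R9 using Prim:
Step 1: cheapest edge leaving the tree is R4–R9 (3); add R4.
Step 2: cheapest edge leaving the tree is R7–R9 (11); add R7.
Step 3: cheapest edge leaving the tree is R1–R7 (1); add R1.
Step 4: cheapest edge leaving the tree is R1–R3 (11); add R3.
Step 5: cheapest edge leaving the tree is R3–R8 (6); add R8.
The 5th edge added is R3–R8.

R3-R8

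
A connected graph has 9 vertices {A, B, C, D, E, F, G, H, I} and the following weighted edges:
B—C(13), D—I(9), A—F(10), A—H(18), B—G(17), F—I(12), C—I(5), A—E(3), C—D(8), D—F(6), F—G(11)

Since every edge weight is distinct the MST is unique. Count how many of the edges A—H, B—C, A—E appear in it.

Kruskal's algorithm — process edges by increasing weight (ties by edge label):
A—E (3): add — endpoints in different components.
C—I (5): add — endpoints in different components.
D—F (6): add — endpoints in different components.
C—D (8): add — endpoints in different components.
D—I (9): skip — D and I already connected.
A—F (10): add — endpoints in different components.
F—G (11): add — endpoints in different components.
F—I (12): skip — F and I already connected.
B—C (13): add — endpoints in different components.
B—G (17): skip — B and G already connected.
A—H (18): add — endpoints in different components.
MST edge set: {A—E, C—I, D—F, C—D, A—F, F—G, B—C, A—H}.
Of the listed edges, {A—H, B—C, A—E} are in the MST → 3.

3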